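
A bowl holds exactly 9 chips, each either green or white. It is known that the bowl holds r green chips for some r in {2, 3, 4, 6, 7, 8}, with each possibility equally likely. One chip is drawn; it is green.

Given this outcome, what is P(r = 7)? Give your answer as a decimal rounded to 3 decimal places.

0.233

Under each hypothesis, the probability of this draw is: P(data | r = 2) = (2/9) = 2/9; P(data | r = 3) = (3/9) = 1/3; P(data | r = 4) = (4/9) = 4/9; P(data | r = 6) = (6/9) = 2/3; P(data | r = 7) = (7/9) = 7/9; P(data | r = 8) = (8/9) = 8/9.
The prior-weighted likelihoods are 1/6 · 2/9 = 1/27, 1/6 · 1/3 = 1/18, 1/6 · 4/9 = 2/27, 1/6 · 2/3 = 1/9, 1/6 · 7/9 = 7/54, 1/6 · 8/9 = 4/27; with total 5/9.
Hence P(r = 7 | data) = (7/54) / (5/9) = 7/30.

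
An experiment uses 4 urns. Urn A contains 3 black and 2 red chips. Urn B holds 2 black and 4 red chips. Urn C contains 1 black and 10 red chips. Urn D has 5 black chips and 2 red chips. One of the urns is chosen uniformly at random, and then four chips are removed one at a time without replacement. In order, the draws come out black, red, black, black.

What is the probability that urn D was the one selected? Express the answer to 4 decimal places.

Under each hypothesis, the probability of the observed sequence is: P(data | urn A) = (3/5)(2/4)(2/3)(1/2) = 1/10; P(data | urn B) = (2/6)(4/5)(1/4)(0/3) = 0; P(data | urn C) = (1/11)(10/10)(0/9) = 0; P(data | urn D) = (5/7)(2/6)(4/5)(3/4) = 1/7.
Multiplying each by its prior: 1/4 · 1/10 = 1/40, 1/4 · 0 = 0, 1/4 · 0 = 0, 1/4 · 1/7 = 1/28; with total 17/280.
So P(urn D | data) = (1/28) / (17/280) = 10/17.

0.5882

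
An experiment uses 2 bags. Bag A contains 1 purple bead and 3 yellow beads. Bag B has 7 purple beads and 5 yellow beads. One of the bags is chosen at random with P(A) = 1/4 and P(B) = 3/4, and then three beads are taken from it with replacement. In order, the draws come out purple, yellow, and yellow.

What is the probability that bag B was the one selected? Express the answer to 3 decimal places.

For each hypothesis, P(data | H) works out to: P(data | bag A) = (1/4)(3/4)(3/4) = 0.14062; P(data | bag B) = (7/12)(5/12)(5/12) = 0.10127.
Multiplying each by its prior: 1/4 · 0.14062 = 0.035156, 3/4 · 0.10127 = 0.075955; these sum to 0.11111.
By Bayes' rule, P(bag B | data) = (0.075955) / (0.11111) = 0.68359.

0.684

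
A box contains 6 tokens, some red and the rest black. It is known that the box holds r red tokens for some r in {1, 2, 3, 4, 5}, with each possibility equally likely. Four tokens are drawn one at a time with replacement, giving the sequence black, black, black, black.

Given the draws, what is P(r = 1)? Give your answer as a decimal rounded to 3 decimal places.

0.638

Under each hypothesis, the probability of the observed sequence is: P(data | r = 1) = (5/6)(5/6)(5/6)(5/6) = 0.48225; P(data | r = 2) = (4/6)(4/6)(4/6)(4/6) = 0.19753; P(data | r = 3) = (3/6)(3/6)(3/6)(3/6) = 0.0625; P(data | r = 4) = (2/6)(2/6)(2/6)(2/6) = 0.012346; P(data | r = 5) = (1/6)(1/6)(1/6)(1/6) = 0.0007716.
The prior-weighted likelihoods are 1/5 · 0.48225 = 0.096451, 1/5 · 0.19753 = 0.039506, 1/5 · 0.0625 = 0.0125, 1/5 · 0.012346 = 0.0024691, 1/5 · 0.0007716 = 0.00015432; these sum to 0.15108.
By Bayes' rule, P(r = 1 | data) = (0.096451) / (0.15108) = 0.63841.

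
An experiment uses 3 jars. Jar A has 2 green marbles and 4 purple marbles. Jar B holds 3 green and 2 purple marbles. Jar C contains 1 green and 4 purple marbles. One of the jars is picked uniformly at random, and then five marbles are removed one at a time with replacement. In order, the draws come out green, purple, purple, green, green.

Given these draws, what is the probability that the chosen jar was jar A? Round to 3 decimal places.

0.293

For each hypothesis, P(data | H) works out to: P(data | jar A) = (2/6)(4/6)(4/6)(2/6)(2/6) = 0.016461; P(data | jar B) = (3/5)(2/5)(2/5)(3/5)(3/5) = 0.03456; P(data | jar C) = (1/5)(4/5)(4/5)(1/5)(1/5) = 0.00512.
Weighting by the prior gives 1/3 · 0.016461 = 0.005487, 1/3 · 0.03456 = 0.01152, 1/3 · 0.00512 = 0.0017067; with total 0.018714.
Therefore the posterior P(jar A | data) = (0.005487) / (0.018714) = 0.29321.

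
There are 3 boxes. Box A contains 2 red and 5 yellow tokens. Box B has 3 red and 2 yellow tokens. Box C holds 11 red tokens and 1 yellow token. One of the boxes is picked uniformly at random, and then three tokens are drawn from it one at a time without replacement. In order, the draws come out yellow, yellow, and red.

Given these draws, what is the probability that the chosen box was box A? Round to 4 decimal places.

0.6557

Under each hypothesis, the probability of the observed sequence is: P(data | box A) = (5/7)(4/6)(2/5) = 4/21; P(data | box B) = (2/5)(1/4)(3/3) = 1/10; P(data | box C) = (1/12)(0/11) = 0.
Multiplying each by its prior: 1/3 · 4/21 = 4/63, 1/3 · 1/10 = 1/30, 1/3 · 0 = 0; with total 61/630.
Hence P(box A | data) = (4/63) / (61/630) = 40/61.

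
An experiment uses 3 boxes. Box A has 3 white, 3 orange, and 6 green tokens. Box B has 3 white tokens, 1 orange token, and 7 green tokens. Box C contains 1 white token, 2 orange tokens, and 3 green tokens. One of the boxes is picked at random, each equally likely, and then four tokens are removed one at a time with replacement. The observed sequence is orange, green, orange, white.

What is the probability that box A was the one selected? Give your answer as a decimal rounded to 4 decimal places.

0.4222

For each hypothesis, P(data | H) works out to: P(data | box A) = (3/12)(6/12)(3/12)(3/12) = 0.0078125; P(data | box B) = (1/11)(7/11)(1/11)(3/11) = 0.0014343; P(data | box C) = (2/6)(3/6)(2/6)(1/6) = 0.0092593.
The prior-weighted likelihoods are 1/3 · 0.0078125 = 0.0026042, 1/3 · 0.0014343 = 0.00047811, 1/3 · 0.0092593 = 0.0030864; with total 0.0061687.
Hence P(box A | data) = (0.0026042) / (0.0061687) = 0.42216.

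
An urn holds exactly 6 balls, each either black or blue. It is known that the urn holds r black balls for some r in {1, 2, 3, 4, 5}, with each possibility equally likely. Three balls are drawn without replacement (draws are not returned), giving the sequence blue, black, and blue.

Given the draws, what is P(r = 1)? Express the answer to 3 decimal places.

Under each hypothesis, the probability of the observed sequence is: P(data | r = 1) = (5/6)(1/5)(4/4) = 1/6; P(data | r = 2) = (4/6)(2/5)(3/4) = 1/5; P(data | r = 3) = (3/6)(3/5)(2/4) = 3/20; P(data | r = 4) = (2/6)(4/5)(1/4) = 1/15; P(data | r = 5) = (1/6)(5/5)(0/4) = 0.
Weighting by the prior gives 1/5 · 1/6 = 1/30, 1/5 · 1/5 = 1/25, 1/5 · 3/20 = 3/100, 1/5 · 1/15 = 1/75, 1/5 · 0 = 0; summing to 7/60.
Therefore the posterior P(r = 1 | data) = (1/30) / (7/60) = 2/7.

0.286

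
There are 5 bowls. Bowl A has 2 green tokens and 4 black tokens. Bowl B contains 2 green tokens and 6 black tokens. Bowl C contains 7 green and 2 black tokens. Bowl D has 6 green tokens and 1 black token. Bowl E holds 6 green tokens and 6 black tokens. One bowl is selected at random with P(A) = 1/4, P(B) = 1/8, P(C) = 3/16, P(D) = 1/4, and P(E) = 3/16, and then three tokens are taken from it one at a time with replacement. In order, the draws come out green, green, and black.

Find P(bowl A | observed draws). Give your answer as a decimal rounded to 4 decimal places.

0.1866

The likelihood of the observed sequence under each hypothesis: P(data | bowl A) = (2/6)(2/6)(4/6) = 0.074074; P(data | bowl B) = (2/8)(2/8)(6/8) = 0.046875; P(data | bowl C) = (7/9)(7/9)(2/9) = 0.13443; P(data | bowl D) = (6/7)(6/7)(1/7) = 0.10496; P(data | bowl E) = (6/12)(6/12)(6/12) = 0.125.
The prior-weighted likelihoods are 1/4 · 0.074074 = 0.018519, 1/8 · 0.046875 = 0.0058594, 3/16 · 0.13443 = 0.025206, 1/4 · 0.10496 = 0.026239, 3/16 · 0.125 = 0.023438; these sum to 0.09926.
Hence P(bowl A | data) = (0.018519) / (0.09926) = 0.18657.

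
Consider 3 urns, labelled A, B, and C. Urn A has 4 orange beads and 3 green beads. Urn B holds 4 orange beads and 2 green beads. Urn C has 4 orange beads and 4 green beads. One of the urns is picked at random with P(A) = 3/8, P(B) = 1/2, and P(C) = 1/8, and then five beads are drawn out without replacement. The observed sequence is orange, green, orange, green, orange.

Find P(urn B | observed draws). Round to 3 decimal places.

0.554

For each hypothesis, P(data | H) works out to: P(data | urn A) = (4/7)(3/6)(3/5)(2/4)(2/3) = 0.057143; P(data | urn B) = (4/6)(2/5)(3/4)(1/3)(2/2) = 0.066667; P(data | urn C) = (4/8)(4/7)(3/6)(3/5)(2/4) = 0.042857.
Weighting by the prior gives 3/8 · 0.057143 = 0.021429, 1/2 · 0.066667 = 0.033333, 1/8 · 0.042857 = 0.0053571; summing to 0.060119.
Therefore the posterior P(urn B | data) = (0.033333) / (0.060119) = 0.55446.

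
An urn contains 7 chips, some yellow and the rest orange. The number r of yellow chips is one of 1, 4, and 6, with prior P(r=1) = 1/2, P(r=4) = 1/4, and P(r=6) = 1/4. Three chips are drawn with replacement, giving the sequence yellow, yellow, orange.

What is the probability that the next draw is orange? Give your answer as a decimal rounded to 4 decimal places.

For each hypothesis, P(data | H) works out to: P(data | r = 1) = (1/7)(1/7)(6/7) = 6/343; P(data | r = 4) = (4/7)(4/7)(3/7) = 48/343; P(data | r = 6) = (6/7)(6/7)(1/7) = 36/343.
Weighting by the prior gives 1/2 · 6/343 = 3/343, 1/4 · 48/343 = 12/343, 1/4 · 36/343 = 9/343; with total 24/343.
Dividing through by the total gives posterior P(r = 1 | data) = 1/8, P(r = 4 | data) = 1/2, P(r = 6 | data) = 3/8.
Averaging over the posterior, P(orange next | data) = (6/7)(1/8) + (3/7)(1/2) + (1/7)(3/8) = 3/8.

0.3750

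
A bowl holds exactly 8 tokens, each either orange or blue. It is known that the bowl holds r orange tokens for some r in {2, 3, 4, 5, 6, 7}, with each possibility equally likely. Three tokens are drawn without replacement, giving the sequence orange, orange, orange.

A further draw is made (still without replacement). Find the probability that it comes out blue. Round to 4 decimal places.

Under each hypothesis, the probability of the observed sequence is: P(data | r = 2) = (2/8)(1/7)(0/6) = 0; P(data | r = 3) = (3/8)(2/7)(1/6) = 1/56; P(data | r = 4) = (4/8)(3/7)(2/6) = 1/14; P(data | r = 5) = (5/8)(4/7)(3/6) = 5/28; P(data | r = 6) = (6/8)(5/7)(4/6) = 5/14; P(data | r = 7) = (7/8)(6/7)(5/6) = 5/8.
Weighting by the prior gives 1/6 · 0 = 0, 1/6 · 1/56 = 1/336, 1/6 · 1/14 = 1/84, 1/6 · 5/28 = 5/168, 1/6 · 5/14 = 5/84, 1/6 · 5/8 = 5/48; summing to 5/24.
The posterior is then P(r = 2 | data) = 0, P(r = 3 | data) = 1/70, P(r = 4 | data) = 2/35, P(r = 5 | data) = 1/7, P(r = 6 | data) = 2/7, P(r = 7 | data) = 1/2.
The predictive probability is P(blue next | data) = (1)(1/70) + (4/5)(2/35) + (3/5)(1/7) + (2/5)(2/7) + (1/5)(1/2) = 9/25.

0.3600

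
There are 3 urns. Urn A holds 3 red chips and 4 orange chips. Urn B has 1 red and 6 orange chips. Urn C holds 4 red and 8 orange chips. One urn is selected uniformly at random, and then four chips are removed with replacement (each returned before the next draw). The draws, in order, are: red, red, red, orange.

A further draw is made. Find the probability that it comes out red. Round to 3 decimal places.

0.386

For each hypothesis, P(data | H) works out to: P(data | urn A) = (3/7)(3/7)(3/7)(4/7) = 0.044981; P(data | urn B) = (1/7)(1/7)(1/7)(6/7) = 0.002499; P(data | urn C) = (4/12)(4/12)(4/12)(8/12) = 0.024691.
The prior-weighted likelihoods are 1/3 · 0.044981 = 0.014994, 1/3 · 0.002499 = 0.00083299, 1/3 · 0.024691 = 0.0082305; summing to 0.024057.
The posterior is then P(urn A | data) = 0.62325, P(urn B | data) = 0.034625, P(urn C | data) = 0.34212.
So P(red next | data) = Σ P(red next | H) P(H | data) = (3/7)(0.62325) + (1/7)(0.034625) + (1/3)(0.34212) = 0.3861.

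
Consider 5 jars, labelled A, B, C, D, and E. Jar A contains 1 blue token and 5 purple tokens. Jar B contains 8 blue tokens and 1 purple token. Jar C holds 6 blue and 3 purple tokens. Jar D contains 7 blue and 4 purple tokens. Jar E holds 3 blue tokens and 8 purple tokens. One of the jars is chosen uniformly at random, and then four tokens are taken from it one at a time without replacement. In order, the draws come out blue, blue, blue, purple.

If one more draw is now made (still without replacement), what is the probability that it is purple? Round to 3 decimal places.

0.290

Under each hypothesis, the probability of the observed sequence is: P(data | jar A) = (1/6)(0/5) = 0; P(data | jar B) = (8/9)(7/8)(6/7)(1/6) = 0.11111; P(data | jar C) = (6/9)(5/8)(4/7)(3/6) = 0.11905; P(data | jar D) = (7/11)(6/10)(5/9)(4/8) = 0.10606; P(data | jar E) = (3/11)(2/10)(1/9)(8/8) = 0.0060606.
Multiplying each by its prior: 1/5 · 0 = 0, 1/5 · 0.11111 = 0.022222, 1/5 · 0.11905 = 0.02381, 1/5 · 0.10606 = 0.021212, 1/5 · 0.0060606 = 0.0012121; summing to 0.068456.
Normalising, the posterior is P(jar A | data) = 0, P(jar B | data) = 0.32462, P(jar C | data) = 0.34781, P(jar D | data) = 0.30987, P(jar E | data) = 0.017707.
The predictive probability is P(purple next | data) = (0)(0.32462) + (2/5)(0.34781) + (3/7)(0.30987) + (1)(0.017707) = 0.28963.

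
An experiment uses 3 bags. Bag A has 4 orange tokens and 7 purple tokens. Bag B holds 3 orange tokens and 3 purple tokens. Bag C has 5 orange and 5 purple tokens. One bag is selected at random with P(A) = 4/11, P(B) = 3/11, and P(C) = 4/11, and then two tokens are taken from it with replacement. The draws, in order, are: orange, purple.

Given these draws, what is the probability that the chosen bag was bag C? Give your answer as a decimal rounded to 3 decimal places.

The likelihood of the observed sequence under each hypothesis: P(data | bag A) = (4/11)(7/11) = 0.2314; P(data | bag B) = (3/6)(3/6) = 0.25; P(data | bag C) = (5/10)(5/10) = 0.25.
The prior-weighted likelihoods are 4/11 · 0.2314 = 0.084147, 3/11 · 0.25 = 0.068182, 4/11 · 0.25 = 0.090909; these sum to 0.24324.
Therefore the posterior P(bag C | data) = (0.090909) / (0.24324) = 0.37375.

0.374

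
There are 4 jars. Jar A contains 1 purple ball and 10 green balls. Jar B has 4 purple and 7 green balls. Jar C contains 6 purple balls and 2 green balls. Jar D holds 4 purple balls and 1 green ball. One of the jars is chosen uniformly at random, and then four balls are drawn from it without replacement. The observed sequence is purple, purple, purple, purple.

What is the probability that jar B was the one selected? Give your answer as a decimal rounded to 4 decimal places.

For each hypothesis, P(data | H) works out to: P(data | jar A) = (1/11)(0/10) = 0; P(data | jar B) = (4/11)(3/10)(2/9)(1/8) = 0.0030303; P(data | jar C) = (6/8)(5/7)(4/6)(3/5) = 0.21429; P(data | jar D) = (4/5)(3/4)(2/3)(1/2) = 0.2.
Multiplying each by its prior: 1/4 · 0 = 0, 1/4 · 0.0030303 = 0.00075758, 1/4 · 0.21429 = 0.053571, 1/4 · 0.2 = 0.05; with total 0.10433.
So P(jar B | data) = (0.00075758) / (0.10433) = 0.0072614.

0.0073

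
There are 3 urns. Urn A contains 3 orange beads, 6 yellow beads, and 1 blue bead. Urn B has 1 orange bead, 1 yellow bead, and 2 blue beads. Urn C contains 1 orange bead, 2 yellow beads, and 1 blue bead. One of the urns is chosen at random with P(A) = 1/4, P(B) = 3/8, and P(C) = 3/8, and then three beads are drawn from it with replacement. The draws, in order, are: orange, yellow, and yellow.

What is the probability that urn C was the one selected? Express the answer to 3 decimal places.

0.416

Compute the likelihood of the observed sequence for each case: P(data | urn A) = (3/10)(6/10)(6/10) = 0.108; P(data | urn B) = (1/4)(1/4)(1/4) = 0.015625; P(data | urn C) = (1/4)(2/4)(2/4) = 0.0625.
Weighting by the prior gives 1/4 · 0.108 = 0.027, 3/8 · 0.015625 = 0.0058594, 3/8 · 0.0625 = 0.023438; summing to 0.056297.
So P(urn C | data) = (0.023438) / (0.056297) = 0.41632.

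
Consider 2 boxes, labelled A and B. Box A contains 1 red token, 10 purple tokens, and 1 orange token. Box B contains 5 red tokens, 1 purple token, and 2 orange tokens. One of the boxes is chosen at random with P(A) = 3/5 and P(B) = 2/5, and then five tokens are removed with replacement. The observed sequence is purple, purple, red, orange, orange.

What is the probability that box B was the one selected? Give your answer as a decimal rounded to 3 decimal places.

0.503

Under each hypothesis, the probability of the observed sequence is: P(data | box A) = (10/12)(10/12)(1/12)(1/12)(1/12) = 0.00040188; P(data | box B) = (1/8)(1/8)(5/8)(2/8)(2/8) = 0.00061035.
Weighting by the prior gives 3/5 · 0.00040188 = 0.00024113, 2/5 · 0.00061035 = 0.00024414; with total 0.00048527.
Therefore the posterior P(box B | data) = (0.00024414) / (0.00048527) = 0.50311.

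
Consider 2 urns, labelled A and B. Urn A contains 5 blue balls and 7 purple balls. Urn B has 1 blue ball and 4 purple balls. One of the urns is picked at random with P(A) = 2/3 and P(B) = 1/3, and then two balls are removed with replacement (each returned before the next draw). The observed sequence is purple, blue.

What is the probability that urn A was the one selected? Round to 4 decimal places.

For each hypothesis, P(data | H) works out to: P(data | urn A) = (7/12)(5/12) = 0.24306; P(data | urn B) = (4/5)(1/5) = 0.16.
Weighting by the prior gives 2/3 · 0.24306 = 0.16204, 1/3 · 0.16 = 0.053333; with total 0.21537.
Hence P(urn A | data) = (0.16204) / (0.21537) = 0.75236.

0.7524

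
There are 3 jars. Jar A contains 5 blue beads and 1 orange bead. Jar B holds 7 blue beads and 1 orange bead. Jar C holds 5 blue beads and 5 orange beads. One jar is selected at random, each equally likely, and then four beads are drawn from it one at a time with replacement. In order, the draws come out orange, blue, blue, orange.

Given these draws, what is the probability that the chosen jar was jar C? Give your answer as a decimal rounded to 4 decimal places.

Compute the likelihood of the observed sequence for each case: P(data | jar A) = (1/6)(5/6)(5/6)(1/6) = 0.01929; P(data | jar B) = (1/8)(7/8)(7/8)(1/8) = 0.011963; P(data | jar C) = (5/10)(5/10)(5/10)(5/10) = 0.0625.
Weighting by the prior gives 1/3 · 0.01929 = 0.00643, 1/3 · 0.011963 = 0.0039876, 1/3 · 0.0625 = 0.020833; summing to 0.031251.
So P(jar C | data) = (0.020833) / (0.031251) = 0.66665.

0.6666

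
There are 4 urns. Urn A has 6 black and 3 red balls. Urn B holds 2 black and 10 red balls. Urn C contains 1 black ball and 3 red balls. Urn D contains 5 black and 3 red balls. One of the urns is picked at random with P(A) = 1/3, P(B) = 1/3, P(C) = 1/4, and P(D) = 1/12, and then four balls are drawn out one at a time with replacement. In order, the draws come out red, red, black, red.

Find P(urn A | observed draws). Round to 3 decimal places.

0.118

Compute the likelihood of the observed sequence for each case: P(data | urn A) = (3/9)(3/9)(6/9)(3/9) = 0.024691; P(data | urn B) = (10/12)(10/12)(2/12)(10/12) = 0.096451; P(data | urn C) = (3/4)(3/4)(1/4)(3/4) = 0.10547; P(data | urn D) = (3/8)(3/8)(5/8)(3/8) = 0.032959.
Weighting by the prior gives 1/3 · 0.024691 = 0.0082305, 1/3 · 0.096451 = 0.03215, 1/4 · 0.10547 = 0.026367, 1/12 · 0.032959 = 0.0027466; summing to 0.069494.
So P(urn A | data) = (0.0082305) / (0.069494) = 0.11843.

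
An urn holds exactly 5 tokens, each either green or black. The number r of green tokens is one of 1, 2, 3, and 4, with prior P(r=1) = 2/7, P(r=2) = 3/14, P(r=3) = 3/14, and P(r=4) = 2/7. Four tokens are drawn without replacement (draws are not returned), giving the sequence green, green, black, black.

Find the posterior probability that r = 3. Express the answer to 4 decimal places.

The likelihood of the observed sequence under each hypothesis: P(data | r = 1) = (1/5)(0/4) = 0; P(data | r = 2) = (2/5)(1/4)(3/3)(2/2) = 1/10; P(data | r = 3) = (3/5)(2/4)(2/3)(1/2) = 1/10; P(data | r = 4) = (4/5)(3/4)(1/3)(0/2) = 0.
Weighting by the prior gives 2/7 · 0 = 0, 3/14 · 1/10 = 3/140, 3/14 · 1/10 = 3/140, 2/7 · 0 = 0; these sum to 3/70.
By Bayes' rule, P(r = 3 | data) = (3/140) / (3/70) = 1/2.

0.5000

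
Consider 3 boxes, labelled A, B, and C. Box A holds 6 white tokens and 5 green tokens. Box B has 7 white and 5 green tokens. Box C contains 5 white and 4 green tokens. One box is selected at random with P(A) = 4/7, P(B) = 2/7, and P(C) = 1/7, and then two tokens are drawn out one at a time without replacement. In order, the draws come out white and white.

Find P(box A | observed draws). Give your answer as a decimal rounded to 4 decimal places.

0.5441

For each hypothesis, P(data | H) works out to: P(data | box A) = (6/11)(5/10) = 0.27273; P(data | box B) = (7/12)(6/11) = 0.31818; P(data | box C) = (5/9)(4/8) = 0.27778.
The prior-weighted likelihoods are 4/7 · 0.27273 = 0.15584, 2/7 · 0.31818 = 0.090909, 1/7 · 0.27778 = 0.039683; these sum to 0.28644.
So P(box A | data) = (0.15584) / (0.28644) = 0.54408.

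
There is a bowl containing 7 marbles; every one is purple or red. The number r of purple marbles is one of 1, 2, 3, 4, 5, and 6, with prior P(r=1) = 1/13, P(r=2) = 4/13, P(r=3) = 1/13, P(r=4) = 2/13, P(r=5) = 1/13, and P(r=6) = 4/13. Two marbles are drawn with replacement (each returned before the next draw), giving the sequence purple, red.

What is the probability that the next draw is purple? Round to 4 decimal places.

The likelihood of the observed sequence under each hypothesis: P(data | r = 1) = (1/7)(6/7) = 6/49; P(data | r = 2) = (2/7)(5/7) = 10/49; P(data | r = 3) = (3/7)(4/7) = 12/49; P(data | r = 4) = (4/7)(3/7) = 12/49; P(data | r = 5) = (5/7)(2/7) = 10/49; P(data | r = 6) = (6/7)(1/7) = 6/49.
The prior-weighted likelihoods are 1/13 · 6/49 = 6/637, 4/13 · 10/49 = 40/637, 1/13 · 12/49 = 12/637, 2/13 · 12/49 = 24/637, 1/13 · 10/49 = 10/637, 4/13 · 6/49 = 24/637; with total 116/637.
Dividing through by the total gives posterior P(r = 1 | data) = 3/58, P(r = 2 | data) = 10/29, P(r = 3 | data) = 3/29, P(r = 4 | data) = 6/29, P(r = 5 | data) = 5/58, P(r = 6 | data) = 6/29.
The predictive probability is P(purple next | data) = (1/7)(3/58) + (2/7)(10/29) + (3/7)(3/29) + (4/7)(6/29) + (5/7)(5/58) + (6/7)(6/29) = 103/203.

0.5074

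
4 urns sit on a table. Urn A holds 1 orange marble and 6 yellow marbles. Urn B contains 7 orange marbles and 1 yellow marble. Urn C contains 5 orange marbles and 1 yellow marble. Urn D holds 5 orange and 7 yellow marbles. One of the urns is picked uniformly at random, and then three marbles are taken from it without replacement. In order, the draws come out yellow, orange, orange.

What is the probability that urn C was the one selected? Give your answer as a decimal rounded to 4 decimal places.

0.4190

For each hypothesis, P(data | H) works out to: P(data | urn A) = (6/7)(1/6)(0/5) = 0; P(data | urn B) = (1/8)(7/7)(6/6) = 1/8; P(data | urn C) = (1/6)(5/5)(4/4) = 1/6; P(data | urn D) = (7/12)(5/11)(4/10) = 7/66.
Weighting by the prior gives 1/4 · 0 = 0, 1/4 · 1/8 = 1/32, 1/4 · 1/6 = 1/24, 1/4 · 7/66 = 7/264; summing to 35/352.
By Bayes' rule, P(urn C | data) = (1/24) / (35/352) = 44/105.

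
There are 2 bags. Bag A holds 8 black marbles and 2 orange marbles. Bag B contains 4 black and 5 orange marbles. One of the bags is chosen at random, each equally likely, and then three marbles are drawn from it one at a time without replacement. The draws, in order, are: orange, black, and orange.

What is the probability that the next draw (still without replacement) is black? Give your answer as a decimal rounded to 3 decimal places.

For each hypothesis, P(data | H) works out to: P(data | bag A) = (2/10)(8/9)(1/8) = 1/45; P(data | bag B) = (5/9)(4/8)(4/7) = 10/63.
Weighting by the prior gives 1/2 · 1/45 = 1/90, 1/2 · 10/63 = 5/63; with total 19/210.
Dividing through by the total gives posterior P(bag A | data) = 7/57, P(bag B | data) = 50/57.
The predictive probability is P(black next | data) = (1)(7/57) + (1/2)(50/57) = 32/57.

0.561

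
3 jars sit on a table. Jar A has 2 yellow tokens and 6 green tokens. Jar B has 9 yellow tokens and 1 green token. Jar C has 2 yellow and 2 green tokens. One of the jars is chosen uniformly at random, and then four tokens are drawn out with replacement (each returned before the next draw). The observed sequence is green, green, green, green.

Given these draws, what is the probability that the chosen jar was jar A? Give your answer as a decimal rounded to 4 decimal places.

The likelihood of the observed sequence under each hypothesis: P(data | jar A) = (6/8)(6/8)(6/8)(6/8) = 0.31641; P(data | jar B) = (1/10)(1/10)(1/10)(1/10) = 0.0001; P(data | jar C) = (2/4)(2/4)(2/4)(2/4) = 0.0625.
Multiplying each by its prior: 1/3 · 0.31641 = 0.10547, 1/3 · 0.0001 = 3.3333e-05, 1/3 · 0.0625 = 0.020833; summing to 0.12634.
So P(jar A | data) = (0.10547) / (0.12634) = 0.83483.

0.8348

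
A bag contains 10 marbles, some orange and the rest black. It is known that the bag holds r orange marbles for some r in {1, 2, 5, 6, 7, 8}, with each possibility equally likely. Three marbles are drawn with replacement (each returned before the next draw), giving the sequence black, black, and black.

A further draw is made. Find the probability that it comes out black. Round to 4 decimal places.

0.7942

Under each hypothesis, the probability of the observed sequence is: P(data | r = 1) = (9/10)(9/10)(9/10) = 0.729; P(data | r = 2) = (8/10)(8/10)(8/10) = 0.512; P(data | r = 5) = (5/10)(5/10)(5/10) = 0.125; P(data | r = 6) = (4/10)(4/10)(4/10) = 0.064; P(data | r = 7) = (3/10)(3/10)(3/10) = 0.027; P(data | r = 8) = (2/10)(2/10)(2/10) = 0.008.
Multiplying each by its prior: 1/6 · 0.729 = 0.1215, 1/6 · 0.512 = 0.085333, 1/6 · 0.125 = 0.020833, 1/6 · 0.064 = 0.010667, 1/6 · 0.027 = 0.0045, 1/6 · 0.008 = 0.0013333; with total 0.24417.
The posterior is then P(r = 1 | data) = 0.49761, P(r = 2 | data) = 0.34949, P(r = 5 | data) = 0.085324, P(r = 6 | data) = 0.043686, P(r = 7 | data) = 0.01843, P(r = 8 | data) = 0.0054608.
Averaging over the posterior, P(black next | data) = (9/10)(0.49761) + (4/5)(0.34949) + (1/2)(0.085324) + (2/5)(0.043686) + (3/10)(0.01843) + (1/5)(0.0054608) = 0.7942.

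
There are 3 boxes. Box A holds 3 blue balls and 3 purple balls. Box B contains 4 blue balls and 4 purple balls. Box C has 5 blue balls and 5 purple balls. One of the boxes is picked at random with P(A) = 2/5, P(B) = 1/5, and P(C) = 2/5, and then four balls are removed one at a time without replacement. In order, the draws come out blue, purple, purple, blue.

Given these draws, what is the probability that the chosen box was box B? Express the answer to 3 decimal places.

Compute the likelihood of the observed sequence for each case: P(data | box A) = (3/6)(3/5)(2/4)(2/3) = 1/10; P(data | box B) = (4/8)(4/7)(3/6)(3/5) = 3/35; P(data | box C) = (5/10)(5/9)(4/8)(4/7) = 5/63.
Multiplying each by its prior: 2/5 · 1/10 = 1/25, 1/5 · 3/35 = 3/175, 2/5 · 5/63 = 2/63; with total 4/45.
Therefore the posterior P(box B | data) = (3/175) / (4/45) = 27/140.

0.193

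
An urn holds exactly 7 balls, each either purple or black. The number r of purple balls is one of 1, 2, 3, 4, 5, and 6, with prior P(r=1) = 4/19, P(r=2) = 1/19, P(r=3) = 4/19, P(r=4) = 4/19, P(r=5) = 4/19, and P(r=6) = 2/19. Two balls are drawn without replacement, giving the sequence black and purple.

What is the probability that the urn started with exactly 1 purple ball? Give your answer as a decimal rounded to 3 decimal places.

Compute the likelihood of the observed sequence for each case: P(data | r = 1) = (6/7)(1/6) = 1/7; P(data | r = 2) = (5/7)(2/6) = 5/21; P(data | r = 3) = (4/7)(3/6) = 2/7; P(data | r = 4) = (3/7)(4/6) = 2/7; P(data | r = 5) = (2/7)(5/6) = 5/21; P(data | r = 6) = (1/7)(6/6) = 1/7.
Multiplying each by its prior: 4/19 · 1/7 = 4/133, 1/19 · 5/21 = 5/399, 4/19 · 2/7 = 8/133, 4/19 · 2/7 = 8/133, 4/19 · 5/21 = 20/399, 2/19 · 1/7 = 2/133; these sum to 13/57.
So P(r = 1 | data) = (4/133) / (13/57) = 12/91.

0.132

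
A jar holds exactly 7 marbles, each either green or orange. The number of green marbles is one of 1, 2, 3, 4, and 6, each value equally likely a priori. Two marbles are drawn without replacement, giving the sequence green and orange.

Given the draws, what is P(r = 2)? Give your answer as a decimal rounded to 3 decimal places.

For each hypothesis, P(data | H) works out to: P(data | r = 1) = (1/7)(6/6) = 1/7; P(data | r = 2) = (2/7)(5/6) = 5/21; P(data | r = 3) = (3/7)(4/6) = 2/7; P(data | r = 4) = (4/7)(3/6) = 2/7; P(data | r = 6) = (6/7)(1/6) = 1/7.
Weighting by the prior gives 1/5 · 1/7 = 1/35, 1/5 · 5/21 = 1/21, 1/5 · 2/7 = 2/35, 1/5 · 2/7 = 2/35, 1/5 · 1/7 = 1/35; these sum to 23/105.
Therefore the posterior P(r = 2 | data) = (1/21) / (23/105) = 5/23.

0.217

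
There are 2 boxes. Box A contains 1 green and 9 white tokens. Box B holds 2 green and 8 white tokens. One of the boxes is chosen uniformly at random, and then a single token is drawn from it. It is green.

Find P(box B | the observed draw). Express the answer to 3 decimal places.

0.667

For each hypothesis, P(data | H) works out to: P(data | box A) = (1/10) = 1/10; P(data | box B) = (2/10) = 1/5.
The prior-weighted likelihoods are 1/2 · 1/10 = 1/20, 1/2 · 1/5 = 1/10; summing to 3/20.
Therefore the posterior P(box B | data) = (1/10) / (3/20) = 2/3.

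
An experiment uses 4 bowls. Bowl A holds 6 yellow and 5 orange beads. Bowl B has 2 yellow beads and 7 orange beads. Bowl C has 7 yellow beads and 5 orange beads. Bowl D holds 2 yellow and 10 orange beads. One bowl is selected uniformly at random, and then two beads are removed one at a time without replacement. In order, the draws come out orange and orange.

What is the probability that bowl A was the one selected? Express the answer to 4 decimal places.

The likelihood of the observed sequence under each hypothesis: P(data | bowl A) = (5/11)(4/10) = 2/11; P(data | bowl B) = (7/9)(6/8) = 7/12; P(data | bowl C) = (5/12)(4/11) = 5/33; P(data | bowl D) = (10/12)(9/11) = 15/22.
The prior-weighted likelihoods are 1/4 · 2/11 = 1/22, 1/4 · 7/12 = 7/48, 1/4 · 5/33 = 5/132, 1/4 · 15/22 = 15/88; these sum to 211/528.
Hence P(bowl A | data) = (1/22) / (211/528) = 24/211.

0.1137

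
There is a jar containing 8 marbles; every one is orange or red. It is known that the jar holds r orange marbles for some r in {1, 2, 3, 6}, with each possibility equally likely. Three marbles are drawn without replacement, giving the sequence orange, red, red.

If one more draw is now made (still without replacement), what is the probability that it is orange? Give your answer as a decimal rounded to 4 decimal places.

For each hypothesis, P(data | H) works out to: P(data | r = 1) = (1/8)(7/7)(6/6) = 1/8; P(data | r = 2) = (2/8)(6/7)(5/6) = 5/28; P(data | r = 3) = (3/8)(5/7)(4/6) = 5/28; P(data | r = 6) = (6/8)(2/7)(1/6) = 1/28.
Multiplying each by its prior: 1/4 · 1/8 = 1/32, 1/4 · 5/28 = 5/112, 1/4 · 5/28 = 5/112, 1/4 · 1/28 = 1/112; with total 29/224.
The posterior is then P(r = 1 | data) = 7/29, P(r = 2 | data) = 10/29, P(r = 3 | data) = 10/29, P(r = 6 | data) = 2/29.
The predictive probability is P(orange next | data) = (0)(7/29) + (1/5)(10/29) + (2/5)(10/29) + (1)(2/29) = 8/29.

0.2759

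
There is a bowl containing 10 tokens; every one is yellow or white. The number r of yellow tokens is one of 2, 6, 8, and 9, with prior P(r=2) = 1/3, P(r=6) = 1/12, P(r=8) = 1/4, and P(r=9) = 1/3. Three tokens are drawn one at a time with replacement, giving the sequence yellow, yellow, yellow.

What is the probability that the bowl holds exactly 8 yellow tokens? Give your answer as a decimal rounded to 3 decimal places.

Under each hypothesis, the probability of the observed sequence is: P(data | r = 2) = (2/10)(2/10)(2/10) = 1/125; P(data | r = 6) = (6/10)(6/10)(6/10) = 27/125; P(data | r = 8) = (8/10)(8/10)(8/10) = 64/125; P(data | r = 9) = (9/10)(9/10)(9/10) = 729/1000.
Multiplying each by its prior: 1/3 · 1/125 = 1/375, 1/12 · 27/125 = 9/500, 1/4 · 64/125 = 16/125, 1/3 · 729/1000 = 243/1000; these sum to 47/120.
By Bayes' rule, P(r = 8 | data) = (16/125) / (47/120) = 384/1175.

0.327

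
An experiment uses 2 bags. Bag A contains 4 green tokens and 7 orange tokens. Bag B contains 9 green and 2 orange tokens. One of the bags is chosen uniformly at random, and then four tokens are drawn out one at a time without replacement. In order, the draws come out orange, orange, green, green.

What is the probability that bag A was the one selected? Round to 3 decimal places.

Compute the likelihood of the observed sequence for each case: P(data | bag A) = (7/11)(6/10)(4/9)(3/8) = 7/110; P(data | bag B) = (2/11)(1/10)(9/9)(8/8) = 1/55.
Multiplying each by its prior: 1/2 · 7/110 = 7/220, 1/2 · 1/55 = 1/110; summing to 9/220.
By Bayes' rule, P(bag A | data) = (7/220) / (9/220) = 7/9.

0.778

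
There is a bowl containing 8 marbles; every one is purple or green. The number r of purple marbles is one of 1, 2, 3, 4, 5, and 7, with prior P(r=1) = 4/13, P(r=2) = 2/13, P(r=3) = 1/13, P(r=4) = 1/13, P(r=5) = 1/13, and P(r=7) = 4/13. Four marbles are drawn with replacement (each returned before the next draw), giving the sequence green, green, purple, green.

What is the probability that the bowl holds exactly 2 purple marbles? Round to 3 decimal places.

Compute the likelihood of the observed sequence for each case: P(data | r = 1) = (7/8)(7/8)(1/8)(7/8) = 0.08374; P(data | r = 2) = (6/8)(6/8)(2/8)(6/8) = 0.10547; P(data | r = 3) = (5/8)(5/8)(3/8)(5/8) = 0.091553; P(data | r = 4) = (4/8)(4/8)(4/8)(4/8) = 0.0625; P(data | r = 5) = (3/8)(3/8)(5/8)(3/8) = 0.032959; P(data | r = 7) = (1/8)(1/8)(7/8)(1/8) = 0.001709.
Weighting by the prior gives 4/13 · 0.08374 = 0.025766, 2/13 · 0.10547 = 0.016226, 1/13 · 0.091553 = 0.0070425, 1/13 · 0.0625 = 0.0048077, 1/13 · 0.032959 = 0.0025353, 4/13 · 0.001709 = 0.00052584; summing to 0.056904.
So P(r = 2 | data) = (0.016226) / (0.056904) = 0.28515.

0.285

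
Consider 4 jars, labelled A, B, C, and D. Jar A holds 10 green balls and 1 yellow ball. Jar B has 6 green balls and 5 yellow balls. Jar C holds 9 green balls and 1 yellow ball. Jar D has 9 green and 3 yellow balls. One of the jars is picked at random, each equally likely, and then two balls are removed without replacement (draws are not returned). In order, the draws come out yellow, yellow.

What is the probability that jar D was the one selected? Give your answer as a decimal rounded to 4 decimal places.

0.2000

The likelihood of the observed sequence under each hypothesis: P(data | jar A) = (1/11)(0/10) = 0; P(data | jar B) = (5/11)(4/10) = 2/11; P(data | jar C) = (1/10)(0/9) = 0; P(data | jar D) = (3/12)(2/11) = 1/22.
The prior-weighted likelihoods are 1/4 · 0 = 0, 1/4 · 2/11 = 1/22, 1/4 · 0 = 0, 1/4 · 1/22 = 1/88; summing to 5/88.
So P(jar D | data) = (1/88) / (5/88) = 1/5.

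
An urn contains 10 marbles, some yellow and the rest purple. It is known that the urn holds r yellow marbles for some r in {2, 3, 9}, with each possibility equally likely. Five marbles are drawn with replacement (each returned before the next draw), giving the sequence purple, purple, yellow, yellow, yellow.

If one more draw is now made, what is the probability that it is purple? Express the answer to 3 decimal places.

0.549

Compute the likelihood of the observed sequence for each case: P(data | r = 2) = (8/10)(8/10)(2/10)(2/10)(2/10) = 0.00512; P(data | r = 3) = (7/10)(7/10)(3/10)(3/10)(3/10) = 0.01323; P(data | r = 9) = (1/10)(1/10)(9/10)(9/10)(9/10) = 0.00729.
Multiplying each by its prior: 1/3 · 0.00512 = 0.0017067, 1/3 · 0.01323 = 0.00441, 1/3 · 0.00729 = 0.00243; these sum to 0.0085467.
The posterior is then P(r = 2 | data) = 0.19969, P(r = 3 | data) = 0.51599, P(r = 9 | data) = 0.28432.
So P(purple next | data) = Σ P(purple next | H) P(H | data) = (4/5)(0.19969) + (7/10)(0.51599) + (1/10)(0.28432) = 0.54938.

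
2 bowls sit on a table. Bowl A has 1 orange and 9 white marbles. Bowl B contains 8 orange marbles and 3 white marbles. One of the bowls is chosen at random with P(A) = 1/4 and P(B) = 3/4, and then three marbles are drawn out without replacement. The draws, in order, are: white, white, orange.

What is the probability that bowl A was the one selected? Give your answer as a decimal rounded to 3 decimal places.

0.407

Compute the likelihood of the observed sequence for each case: P(data | bowl A) = (9/10)(8/9)(1/8) = 1/10; P(data | bowl B) = (3/11)(2/10)(8/9) = 8/165.
Multiplying each by its prior: 1/4 · 1/10 = 1/40, 3/4 · 8/165 = 2/55; these sum to 27/440.
Therefore the posterior P(bowl A | data) = (1/40) / (27/440) = 11/27.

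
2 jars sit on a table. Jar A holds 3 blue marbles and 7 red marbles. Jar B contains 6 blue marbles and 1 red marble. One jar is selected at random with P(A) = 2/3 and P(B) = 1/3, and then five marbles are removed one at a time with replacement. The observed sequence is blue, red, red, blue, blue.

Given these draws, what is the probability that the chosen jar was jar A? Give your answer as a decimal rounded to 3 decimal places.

0.673

For each hypothesis, P(data | H) works out to: P(data | jar A) = (3/10)(7/10)(7/10)(3/10)(3/10) = 0.01323; P(data | jar B) = (6/7)(1/7)(1/7)(6/7)(6/7) = 0.012852.
Multiplying each by its prior: 2/3 · 0.01323 = 0.00882, 1/3 · 0.012852 = 0.0042839; these sum to 0.013104.
By Bayes' rule, P(jar A | data) = (0.00882) / (0.013104) = 0.67308.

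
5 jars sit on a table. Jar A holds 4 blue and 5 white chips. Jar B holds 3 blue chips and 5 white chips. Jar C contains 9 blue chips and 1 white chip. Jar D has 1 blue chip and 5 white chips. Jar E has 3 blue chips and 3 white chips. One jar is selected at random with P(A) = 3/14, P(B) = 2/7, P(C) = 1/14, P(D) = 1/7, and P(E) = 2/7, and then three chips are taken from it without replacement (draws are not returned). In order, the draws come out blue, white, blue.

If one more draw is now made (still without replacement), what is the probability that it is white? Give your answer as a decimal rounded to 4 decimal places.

For each hypothesis, P(data | H) works out to: P(data | jar A) = (4/9)(5/8)(3/7) = 5/42; P(data | jar B) = (3/8)(5/7)(2/6) = 5/56; P(data | jar C) = (9/10)(1/9)(8/8) = 1/10; P(data | jar D) = (1/6)(5/5)(0/4) = 0; P(data | jar E) = (3/6)(3/5)(2/4) = 3/20.
The prior-weighted likelihoods are 3/14 · 5/42 = 5/196, 2/7 · 5/56 = 5/196, 1/14 · 1/10 = 1/140, 1/7 · 0 = 0, 2/7 · 3/20 = 3/70; with total 99/980.
Dividing through by the total gives posterior P(jar A | data) = 25/99, P(jar B | data) = 25/99, P(jar C | data) = 7/99, P(jar D | data) = 0, P(jar E | data) = 14/33.
So P(white next | data) = Σ P(white next | H) P(H | data) = (2/3)(25/99) + (4/5)(25/99) + (0)(7/99) + (2/3)(14/33) = 194/297.

0.6532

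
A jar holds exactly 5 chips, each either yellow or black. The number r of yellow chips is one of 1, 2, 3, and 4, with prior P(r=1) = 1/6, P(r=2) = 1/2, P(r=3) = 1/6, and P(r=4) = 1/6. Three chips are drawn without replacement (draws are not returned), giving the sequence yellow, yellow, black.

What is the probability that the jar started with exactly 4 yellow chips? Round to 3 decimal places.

The likelihood of the observed sequence under each hypothesis: P(data | r = 1) = (1/5)(0/4) = 0; P(data | r = 2) = (2/5)(1/4)(3/3) = 1/10; P(data | r = 3) = (3/5)(2/4)(2/3) = 1/5; P(data | r = 4) = (4/5)(3/4)(1/3) = 1/5.
Multiplying each by its prior: 1/6 · 0 = 0, 1/2 · 1/10 = 1/20, 1/6 · 1/5 = 1/30, 1/6 · 1/5 = 1/30; summing to 7/60.
Therefore the posterior P(r = 4 | data) = (1/30) / (7/60) = 2/7.

0.286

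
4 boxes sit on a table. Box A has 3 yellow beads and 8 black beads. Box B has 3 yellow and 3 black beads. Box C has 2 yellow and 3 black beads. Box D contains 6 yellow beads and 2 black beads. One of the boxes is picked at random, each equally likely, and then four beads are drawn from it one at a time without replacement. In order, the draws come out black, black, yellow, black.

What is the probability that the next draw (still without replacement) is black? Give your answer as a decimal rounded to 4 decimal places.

For each hypothesis, P(data | H) works out to: P(data | box A) = (8/11)(7/10)(3/9)(6/8) = 7/55; P(data | box B) = (3/6)(2/5)(3/4)(1/3) = 1/20; P(data | box C) = (3/5)(2/4)(2/3)(1/2) = 1/10; P(data | box D) = (2/8)(1/7)(6/6)(0/5) = 0.
Weighting by the prior gives 1/4 · 7/55 = 7/220, 1/4 · 1/20 = 1/80, 1/4 · 1/10 = 1/40, 1/4 · 0 = 0; summing to 61/880.
Dividing through by the total gives posterior P(box A | data) = 28/61, P(box B | data) = 11/61, P(box C | data) = 22/61, P(box D | data) = 0.
The predictive probability is P(black next | data) = (5/7)(28/61) + (0)(11/61) + (0)(22/61) = 20/61.

0.3279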